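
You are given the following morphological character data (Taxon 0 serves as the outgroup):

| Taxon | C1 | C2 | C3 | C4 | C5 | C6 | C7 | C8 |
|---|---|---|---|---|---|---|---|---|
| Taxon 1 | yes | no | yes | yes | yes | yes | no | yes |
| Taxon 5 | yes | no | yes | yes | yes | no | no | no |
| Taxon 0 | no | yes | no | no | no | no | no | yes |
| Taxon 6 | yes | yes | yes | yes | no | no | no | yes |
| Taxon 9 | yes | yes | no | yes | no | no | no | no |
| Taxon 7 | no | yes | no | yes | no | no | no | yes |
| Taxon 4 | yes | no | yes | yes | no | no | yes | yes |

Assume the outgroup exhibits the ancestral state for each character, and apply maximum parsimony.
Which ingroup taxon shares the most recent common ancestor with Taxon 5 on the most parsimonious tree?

Taxon 1

Character polarity is set by the outgroup: the derived state is whichever differs from the outgroup's state, so for C2, C8 the derived state is 'no', and for the remaining characters it is 'yes'.
Only Taxon 1, Taxon 4, Taxon 5, Taxon 6, and Taxon 9 show the derived state 'yes' for C1, supporting them as a clade.
C2: derived state 'no' in Taxon 1, Taxon 4, and Taxon 5 only — synapomorphy for {Taxon 1, Taxon 4, Taxon 5}.
C3: derived state 'yes' in Taxon 1, Taxon 4, Taxon 5, and Taxon 6 only — synapomorphy for {Taxon 1, Taxon 4, Taxon 5, Taxon 6}.
All ingroup taxa share the derived state 'yes' for C4; it defines the ingroup but does not resolve relationships within it.
C5: derived state 'yes' in Taxon 1 and Taxon 5 only — synapomorphy for {Taxon 1, Taxon 5}.
C6 (derived state 'yes') is unique to Taxon 1 (autapomorphy; uninformative for grouping).
C7 (derived state 'yes') is unique to Taxon 4 (autapomorphy; uninformative for grouping).
C8 groups Taxon 5 and Taxon 9, which is incompatible with the clades supported by the remaining characters; treating it as convergent (homoplasy) costs fewer steps than any alternative tree.
Most parsimonious ingroup topology: (((((Taxon 1,Taxon 5),Taxon 4),Taxon 6),Taxon 9),Taxon 7).
Taxon 5 and Taxon 1 form a cherry on this tree, so they are sister taxa.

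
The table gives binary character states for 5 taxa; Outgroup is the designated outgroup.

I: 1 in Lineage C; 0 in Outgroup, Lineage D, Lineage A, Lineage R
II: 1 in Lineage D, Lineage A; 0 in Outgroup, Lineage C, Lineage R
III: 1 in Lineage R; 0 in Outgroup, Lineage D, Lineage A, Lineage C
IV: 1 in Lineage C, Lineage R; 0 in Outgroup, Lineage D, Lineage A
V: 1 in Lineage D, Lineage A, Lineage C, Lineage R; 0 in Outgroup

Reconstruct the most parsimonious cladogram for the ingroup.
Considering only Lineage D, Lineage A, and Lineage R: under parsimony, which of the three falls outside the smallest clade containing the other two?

The outgroup has state '0' for every character, so '1' is the derived state throughout.
I: derived state '1' in Lineage C only — an autapomorphy, so it tells us nothing about relationships among taxa.
II: derived state '1' in Lineage A and Lineage D only — synapomorphy for {Lineage A, Lineage D}.
III (derived state '1') is unique to Lineage R (autapomorphy; uninformative for grouping).
Only Lineage C and Lineage R show the derived state '1' for IV, supporting them as a clade.
All ingroup taxa share the derived state '1' for V; it defines the ingroup but does not resolve relationships within it.
Most parsimonious ingroup topology: ((Lineage D,Lineage A),(Lineage C,Lineage R)).
Lineage A and Lineage D share a more recent common ancestor with each other than either does with Lineage R, so Lineage R is the least closely related of the three.

Lineage R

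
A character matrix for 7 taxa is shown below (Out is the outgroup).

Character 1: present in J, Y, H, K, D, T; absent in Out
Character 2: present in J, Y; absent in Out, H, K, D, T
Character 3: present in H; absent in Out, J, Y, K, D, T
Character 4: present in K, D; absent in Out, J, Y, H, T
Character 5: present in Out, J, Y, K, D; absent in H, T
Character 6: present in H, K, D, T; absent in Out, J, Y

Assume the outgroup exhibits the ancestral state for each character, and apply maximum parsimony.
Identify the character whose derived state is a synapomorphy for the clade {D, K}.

Character 4

Character polarity is set by the outgroup: the derived state is whichever differs from the outgroup's state, so for Character 5 the derived state is 'absent', and for the remaining characters it is 'present'.
Character 1 (derived state 'present') is shared by all ingroup taxa — unites the whole ingroup.
Character 2: derived state 'present' in J and Y only — synapomorphy for {J, Y}.
Character 3 (derived state 'present') is unique to H (autapomorphy; uninformative for grouping).
Only D and K show the derived state 'present' for Character 4, supporting them as a clade.
Character 5 (derived state 'absent') is shared by H and T — a synapomorphy uniting that clade.
Character 6: derived state 'present' in D, H, K, and T only — synapomorphy for {D, H, K, T}.
Most parsimonious ingroup topology: ((J,Y),((H,T),(K,D))).
The clade {D, K} is supported by Character 4: its derived state 'present' occurs in exactly those taxa and in no other taxon (including the outgroup).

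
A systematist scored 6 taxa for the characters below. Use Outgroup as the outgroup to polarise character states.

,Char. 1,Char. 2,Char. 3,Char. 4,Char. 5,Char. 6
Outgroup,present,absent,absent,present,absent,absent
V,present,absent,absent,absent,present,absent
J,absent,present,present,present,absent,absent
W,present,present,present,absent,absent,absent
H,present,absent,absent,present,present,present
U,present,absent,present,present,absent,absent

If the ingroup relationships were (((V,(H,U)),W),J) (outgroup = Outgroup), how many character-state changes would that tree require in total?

11

Map each character onto (((V,(H,U)),W),J) (rooted by Outgroup) and count the minimum state changes it requires (Fitch parsimony):
Char. 1: 1; Char. 2: 2; Char. 3: 3; Char. 4: 2; Char. 5: 2; Char. 6: 1.
Total tree length = 11.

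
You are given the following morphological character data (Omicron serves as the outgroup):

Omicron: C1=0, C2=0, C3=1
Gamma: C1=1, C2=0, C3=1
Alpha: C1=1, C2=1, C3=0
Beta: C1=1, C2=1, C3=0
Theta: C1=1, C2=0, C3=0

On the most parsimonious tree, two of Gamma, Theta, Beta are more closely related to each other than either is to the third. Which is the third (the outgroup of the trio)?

Gamma

Character polarity is set by the outgroup: the derived state is whichever differs from the outgroup's state, so for C3 the derived state is '0', and for the remaining characters it is '1'.
All ingroup taxa share the derived state '1' for C1; it defines the ingroup but does not resolve relationships within it.
Only Alpha and Beta show the derived state '1' for C2, supporting them as a clade.
Only Alpha, Beta, and Theta show the derived state '0' for C3, supporting them as a clade.
Most parsimonious ingroup topology: (Gamma,((Alpha,Beta),Theta)).
Theta and Beta share a more recent common ancestor with each other than either does with Gamma, so Gamma is the least closely related of the three.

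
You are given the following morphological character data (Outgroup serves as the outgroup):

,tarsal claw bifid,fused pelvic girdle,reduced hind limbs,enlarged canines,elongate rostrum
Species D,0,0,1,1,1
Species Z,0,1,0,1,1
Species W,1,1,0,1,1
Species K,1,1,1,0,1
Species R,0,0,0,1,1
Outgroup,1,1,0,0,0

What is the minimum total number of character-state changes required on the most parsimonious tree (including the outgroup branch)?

Character polarity is set by the outgroup: the derived state is whichever differs from the outgroup's state, so for tarsal claw bifid, fused pelvic girdle the derived state is '0', and for the remaining characters it is '1'.
Only Species D, Species R, and Species Z show the derived state '0' for tarsal claw bifid, supporting them as a clade.
Only Species D and Species R show the derived state '0' for fused pelvic girdle, supporting them as a clade.
reduced hind limbs (state '1') occurs in Species D and Species K but conflicts with the nesting implied by the other characters — most parsimoniously interpreted as homoplasy.
Only Species D, Species R, Species W, and Species Z show the derived state '1' for enlarged canines, supporting them as a clade.
elongate rostrum (derived state '1') is shared by all ingroup taxa — unites the whole ingroup.
Most parsimonious ingroup topology: (((Species Z,(Species D,Species R)),Species W),Species K).
Changes per character on this tree: tarsal claw bifid: 1; fused pelvic girdle: 1; reduced hind limbs: 2; enlarged canines: 1; elongate rostrum: 1.
Total = 6.

6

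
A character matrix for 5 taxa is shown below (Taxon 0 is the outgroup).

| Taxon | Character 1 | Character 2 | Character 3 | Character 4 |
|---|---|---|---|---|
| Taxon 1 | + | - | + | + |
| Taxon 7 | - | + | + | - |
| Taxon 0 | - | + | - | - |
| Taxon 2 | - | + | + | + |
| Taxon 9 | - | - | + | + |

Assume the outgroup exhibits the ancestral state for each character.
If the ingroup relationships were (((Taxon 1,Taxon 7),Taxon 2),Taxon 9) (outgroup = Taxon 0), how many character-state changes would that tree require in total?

6

Map each character onto (((Taxon 1,Taxon 7),Taxon 2),Taxon 9) (rooted by Taxon 0) and count the minimum state changes it requires (Fitch parsimony):
Character 1: 1; Character 2: 2; Character 3: 1; Character 4: 2.
Total tree length = 6.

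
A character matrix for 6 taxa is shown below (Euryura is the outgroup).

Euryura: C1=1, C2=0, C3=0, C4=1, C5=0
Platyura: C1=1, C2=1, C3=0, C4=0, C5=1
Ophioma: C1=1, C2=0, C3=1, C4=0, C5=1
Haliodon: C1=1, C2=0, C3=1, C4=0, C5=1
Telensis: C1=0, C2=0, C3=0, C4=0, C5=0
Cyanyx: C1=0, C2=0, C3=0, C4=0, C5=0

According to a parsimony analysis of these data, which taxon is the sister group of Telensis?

Cyanyx

Character polarity is set by the outgroup: the derived state is whichever differs from the outgroup's state, so for C1, C4 the derived state is '0', and for the remaining characters it is '1'.
Only Cyanyx and Telensis show the derived state '0' for C1, supporting them as a clade.
C2 (derived state '1') is unique to Platyura (autapomorphy; uninformative for grouping).
C3: derived state '1' in Haliodon and Ophioma only — synapomorphy for {Haliodon, Ophioma}.
All ingroup taxa share the derived state '0' for C4; it defines the ingroup but does not resolve relationships within it.
Only Haliodon, Ophioma, and Platyura show the derived state '1' for C5, supporting them as a clade.
Most parsimonious ingroup topology: ((Platyura,(Ophioma,Haliodon)),(Telensis,Cyanyx)).
Telensis and Cyanyx form a cherry on this tree, so they are sister taxa.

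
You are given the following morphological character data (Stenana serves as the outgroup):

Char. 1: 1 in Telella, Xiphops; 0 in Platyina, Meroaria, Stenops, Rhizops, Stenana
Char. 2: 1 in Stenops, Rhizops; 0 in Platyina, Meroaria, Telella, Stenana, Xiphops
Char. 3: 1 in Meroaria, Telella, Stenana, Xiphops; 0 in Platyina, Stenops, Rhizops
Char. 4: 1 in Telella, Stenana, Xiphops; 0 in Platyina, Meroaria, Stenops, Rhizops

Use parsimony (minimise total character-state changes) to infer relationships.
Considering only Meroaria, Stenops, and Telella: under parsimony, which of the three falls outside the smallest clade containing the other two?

Character polarity is set by the outgroup: the derived state is whichever differs from the outgroup's state, so for Char. 3, Char. 4 the derived state is '0', and for the remaining characters it is '1'.
Only Telella and Xiphops show the derived state '1' for Char. 1, supporting them as a clade.
Only Rhizops and Stenops show the derived state '1' for Char. 2, supporting them as a clade.
Only Platyina, Rhizops, and Stenops show the derived state '0' for Char. 3, supporting them as a clade.
Char. 4: derived state '0' in Meroaria, Platyina, Rhizops, and Stenops only — synapomorphy for {Meroaria, Platyina, Rhizops, Stenops}.
Most parsimonious ingroup topology: ((Telella,Xiphops),(Meroaria,((Stenops,Rhizops),Platyina))).
Stenops and Meroaria share a more recent common ancestor with each other than either does with Telella, so Telella is the least closely related of the three.

Telella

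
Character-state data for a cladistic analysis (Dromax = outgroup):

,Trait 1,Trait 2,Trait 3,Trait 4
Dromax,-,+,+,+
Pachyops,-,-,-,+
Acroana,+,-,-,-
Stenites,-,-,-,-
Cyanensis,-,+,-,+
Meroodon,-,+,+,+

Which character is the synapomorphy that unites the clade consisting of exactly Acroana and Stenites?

Trait 4

Character polarity is set by the outgroup: the derived state is whichever differs from the outgroup's state, so for Trait 2, Trait 3, Trait 4 the derived state is '-', and for the remaining characters it is '+'.
Trait 1: derived state '+' in Acroana only — an autapomorphy, so it tells us nothing about relationships among taxa.
Trait 2: derived state '-' in Acroana, Pachyops, and Stenites only — synapomorphy for {Acroana, Pachyops, Stenites}.
Only Acroana, Cyanensis, Pachyops, and Stenites show the derived state '-' for Trait 3, supporting them as a clade.
Trait 4: derived state '-' in Acroana and Stenites only — synapomorphy for {Acroana, Stenites}.
Most parsimonious ingroup topology: (((Pachyops,(Acroana,Stenites)),Cyanensis),Meroodon).
The clade {Acroana, Stenites} is supported by Trait 4: its derived state '-' occurs in exactly those taxa and in no other taxon (including the outgroup).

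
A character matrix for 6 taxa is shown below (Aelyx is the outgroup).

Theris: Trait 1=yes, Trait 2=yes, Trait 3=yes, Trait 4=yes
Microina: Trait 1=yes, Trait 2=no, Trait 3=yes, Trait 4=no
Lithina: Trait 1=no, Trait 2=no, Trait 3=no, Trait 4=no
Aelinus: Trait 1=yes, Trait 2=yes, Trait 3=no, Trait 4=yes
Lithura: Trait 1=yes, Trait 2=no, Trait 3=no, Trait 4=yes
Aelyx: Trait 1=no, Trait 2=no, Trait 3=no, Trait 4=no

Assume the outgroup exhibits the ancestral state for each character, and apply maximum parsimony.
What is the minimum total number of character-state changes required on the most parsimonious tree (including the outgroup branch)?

The outgroup has state 'no' for every character, so 'yes' is the derived state throughout.
Only Aelinus, Lithura, Microina, and Theris show the derived state 'yes' for Trait 1, supporting them as a clade.
Only Aelinus and Theris show the derived state 'yes' for Trait 2, supporting them as a clade.
Trait 3 groups Microina and Theris, which is incompatible with the clades supported by the remaining characters; treating it as convergent (homoplasy) costs fewer steps than any alternative tree.
Only Aelinus, Lithura, and Theris show the derived state 'yes' for Trait 4, supporting them as a clade.
Most parsimonious ingroup topology: ((Microina,(Lithura,(Aelinus,Theris))),Lithina).
Changes per character on this tree: Trait 1: 1; Trait 2: 1; Trait 3: 2; Trait 4: 1.
Total = 5.

5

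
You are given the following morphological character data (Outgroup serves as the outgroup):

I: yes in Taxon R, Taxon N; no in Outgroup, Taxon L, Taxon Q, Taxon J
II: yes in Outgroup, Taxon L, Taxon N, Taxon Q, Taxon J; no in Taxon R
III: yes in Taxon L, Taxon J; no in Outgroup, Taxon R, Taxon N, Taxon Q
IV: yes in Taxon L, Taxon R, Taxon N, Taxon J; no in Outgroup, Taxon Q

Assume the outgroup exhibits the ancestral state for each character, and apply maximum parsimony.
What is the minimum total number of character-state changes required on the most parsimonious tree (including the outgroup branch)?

Character polarity is set by the outgroup: the derived state is whichever differs from the outgroup's state, so for II the derived state is 'no', and for the remaining characters it is 'yes'.
Only Taxon N and Taxon R show the derived state 'yes' for I, supporting them as a clade.
II (derived state 'no') is unique to Taxon R (autapomorphy; uninformative for grouping).
III: derived state 'yes' in Taxon J and Taxon L only — synapomorphy for {Taxon J, Taxon L}.
Only Taxon J, Taxon L, Taxon N, and Taxon R show the derived state 'yes' for IV, supporting them as a clade.
Most parsimonious ingroup topology: (((Taxon L,Taxon J),(Taxon R,Taxon N)),Taxon Q).
Changes per character on this tree: I: 1; II: 1; III: 1; IV: 1.
Total = 4.

4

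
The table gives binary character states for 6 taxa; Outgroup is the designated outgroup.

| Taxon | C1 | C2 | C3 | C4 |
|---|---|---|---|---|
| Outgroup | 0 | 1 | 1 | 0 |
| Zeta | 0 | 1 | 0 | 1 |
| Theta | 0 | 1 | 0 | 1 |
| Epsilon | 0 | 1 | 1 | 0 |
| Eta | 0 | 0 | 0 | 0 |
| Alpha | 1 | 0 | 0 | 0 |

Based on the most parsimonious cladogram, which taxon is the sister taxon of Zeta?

Character polarity is set by the outgroup: the derived state is whichever differs from the outgroup's state, so for C2, C3 the derived state is '0', and for the remaining characters it is '1'.
C1 (derived state '1') is unique to Alpha (autapomorphy; uninformative for grouping).
C2 (derived state '0') is shared by Alpha and Eta — a synapomorphy uniting that clade.
C3: derived state '0' in Alpha, Eta, Theta, and Zeta only — synapomorphy for {Alpha, Eta, Theta, Zeta}.
C4: derived state '1' in Theta and Zeta only — synapomorphy for {Theta, Zeta}.
Most parsimonious ingroup topology: (((Zeta,Theta),(Eta,Alpha)),Epsilon).
Zeta and Theta form a cherry on this tree, so they are sister taxa.

Theta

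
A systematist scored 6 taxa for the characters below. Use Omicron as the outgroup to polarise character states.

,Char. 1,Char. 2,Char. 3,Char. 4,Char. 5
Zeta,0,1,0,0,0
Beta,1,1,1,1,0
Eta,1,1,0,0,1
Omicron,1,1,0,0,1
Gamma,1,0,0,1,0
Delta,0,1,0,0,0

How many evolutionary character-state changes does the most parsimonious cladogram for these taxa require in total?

5

Character polarity is set by the outgroup: the derived state is whichever differs from the outgroup's state, so for Char. 1, Char. 2, Char. 5 the derived state is '0', and for the remaining characters it is '1'.
Only Delta and Zeta show the derived state '0' for Char. 1, supporting them as a clade.
Char. 2: derived state '0' in Gamma only — an autapomorphy, so it tells us nothing about relationships among taxa.
Char. 3: derived state '1' in Beta only — an autapomorphy, so it tells us nothing about relationships among taxa.
Char. 4 (derived state '1') is shared by Beta and Gamma — a synapomorphy uniting that clade.
Char. 5 (derived state '0') is shared by Beta, Delta, Gamma, and Zeta — a synapomorphy uniting that clade.
Most parsimonious ingroup topology: (((Delta,Zeta),(Beta,Gamma)),Eta).
Changes per character on this tree: Char. 1: 1; Char. 2: 1; Char. 3: 1; Char. 4: 1; Char. 5: 1.
Total = 5.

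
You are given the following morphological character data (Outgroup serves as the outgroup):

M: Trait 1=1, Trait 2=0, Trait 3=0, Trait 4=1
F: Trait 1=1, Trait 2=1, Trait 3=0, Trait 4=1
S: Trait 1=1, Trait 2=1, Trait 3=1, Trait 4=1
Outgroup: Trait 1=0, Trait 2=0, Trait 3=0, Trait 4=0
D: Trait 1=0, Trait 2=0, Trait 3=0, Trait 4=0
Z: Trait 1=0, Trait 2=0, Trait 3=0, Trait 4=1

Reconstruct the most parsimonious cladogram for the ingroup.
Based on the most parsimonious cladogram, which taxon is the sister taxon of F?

S

The outgroup has state '0' for every character, so '1' is the derived state throughout.
Only F, M, and S show the derived state '1' for Trait 1, supporting them as a clade.
Trait 2: derived state '1' in F and S only — synapomorphy for {F, S}.
Trait 3 (derived state '1') is unique to S (autapomorphy; uninformative for grouping).
Trait 4 (derived state '1') is shared by F, M, S, and Z — a synapomorphy uniting that clade.
Most parsimonious ingroup topology: (((M,(S,F)),Z),D).
F and S form a cherry on this tree, so they are sister taxa.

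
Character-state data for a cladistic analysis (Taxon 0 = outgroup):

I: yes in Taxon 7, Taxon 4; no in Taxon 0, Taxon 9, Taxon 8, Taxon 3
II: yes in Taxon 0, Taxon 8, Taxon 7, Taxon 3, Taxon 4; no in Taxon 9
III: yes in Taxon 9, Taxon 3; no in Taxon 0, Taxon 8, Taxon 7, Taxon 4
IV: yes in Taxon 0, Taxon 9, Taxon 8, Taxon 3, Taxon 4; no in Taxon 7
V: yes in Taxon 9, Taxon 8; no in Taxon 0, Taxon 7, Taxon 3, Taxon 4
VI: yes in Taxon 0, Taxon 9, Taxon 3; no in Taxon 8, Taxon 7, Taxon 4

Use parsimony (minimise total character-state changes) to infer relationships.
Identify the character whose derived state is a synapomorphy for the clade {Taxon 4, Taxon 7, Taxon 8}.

VI

Character polarity is set by the outgroup: the derived state is whichever differs from the outgroup's state, so for II, IV, VI the derived state is 'no', and for the remaining characters it is 'yes'.
I (derived state 'yes') is shared by Taxon 4 and Taxon 7 — a synapomorphy uniting that clade.
II: derived state 'no' in Taxon 9 only — an autapomorphy, so it tells us nothing about relationships among taxa.
Only Taxon 3 and Taxon 9 show the derived state 'yes' for III, supporting them as a clade.
IV (derived state 'no') is unique to Taxon 7 (autapomorphy; uninformative for grouping).
V (state 'yes') occurs in Taxon 8 and Taxon 9 but conflicts with the nesting implied by the other characters — most parsimoniously interpreted as homoplasy.
VI: derived state 'no' in Taxon 4, Taxon 7, and Taxon 8 only — synapomorphy for {Taxon 4, Taxon 7, Taxon 8}.
Most parsimonious ingroup topology: ((Taxon 9,Taxon 3),(Taxon 8,(Taxon 7,Taxon 4))).
The clade {Taxon 4, Taxon 7, Taxon 8} is supported by VI: its derived state 'no' occurs in exactly those taxa and in no other taxon (including the outgroup).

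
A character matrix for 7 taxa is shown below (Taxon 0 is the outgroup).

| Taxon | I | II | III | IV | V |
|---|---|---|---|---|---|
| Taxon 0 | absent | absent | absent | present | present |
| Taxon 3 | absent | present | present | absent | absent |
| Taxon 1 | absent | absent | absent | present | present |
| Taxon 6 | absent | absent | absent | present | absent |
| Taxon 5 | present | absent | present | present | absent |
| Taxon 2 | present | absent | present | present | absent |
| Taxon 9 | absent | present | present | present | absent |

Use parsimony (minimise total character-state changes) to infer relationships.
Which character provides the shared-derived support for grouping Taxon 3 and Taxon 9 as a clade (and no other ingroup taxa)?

Character polarity is set by the outgroup: the derived state is whichever differs from the outgroup's state, so for IV, V the derived state is 'absent', and for the remaining characters it is 'present'.
Only Taxon 2 and Taxon 5 show the derived state 'present' for I, supporting them as a clade.
II (derived state 'present') is shared by Taxon 3 and Taxon 9 — a synapomorphy uniting that clade.
III (derived state 'present') is shared by Taxon 2, Taxon 3, Taxon 5, and Taxon 9 — a synapomorphy uniting that clade.
IV (derived state 'absent') is unique to Taxon 3 (autapomorphy; uninformative for grouping).
V (derived state 'absent') is shared by Taxon 2, Taxon 3, Taxon 5, Taxon 6, and Taxon 9 — a synapomorphy uniting that clade.
Most parsimonious ingroup topology: ((((Taxon 3,Taxon 9),(Taxon 5,Taxon 2)),Taxon 6),Taxon 1).
The clade {Taxon 3, Taxon 9} is supported by II: its derived state 'present' occurs in exactly those taxa and in no other taxon (including the outgroup).

II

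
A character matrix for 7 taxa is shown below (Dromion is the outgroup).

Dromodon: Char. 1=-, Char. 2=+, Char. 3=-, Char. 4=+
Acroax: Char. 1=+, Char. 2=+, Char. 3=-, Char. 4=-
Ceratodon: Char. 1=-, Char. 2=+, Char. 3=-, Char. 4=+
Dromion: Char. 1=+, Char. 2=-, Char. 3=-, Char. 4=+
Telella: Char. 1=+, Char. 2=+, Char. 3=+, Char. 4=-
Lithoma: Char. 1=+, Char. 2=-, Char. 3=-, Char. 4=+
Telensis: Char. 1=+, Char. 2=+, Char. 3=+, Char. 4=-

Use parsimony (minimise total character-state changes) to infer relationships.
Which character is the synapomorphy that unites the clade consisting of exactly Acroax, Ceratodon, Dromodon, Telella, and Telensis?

Character polarity is set by the outgroup: the derived state is whichever differs from the outgroup's state, so for Char. 1, Char. 4 the derived state is '-', and for the remaining characters it is '+'.
Char. 1 (derived state '-') is shared by Ceratodon and Dromodon — a synapomorphy uniting that clade.
Char. 2 (derived state '+') is shared by Acroax, Ceratodon, Dromodon, Telella, and Telensis — a synapomorphy uniting that clade.
Only Telella and Telensis show the derived state '+' for Char. 3, supporting them as a clade.
Only Acroax, Telella, and Telensis show the derived state '-' for Char. 4, supporting them as a clade.
Most parsimonious ingroup topology: ((((Telensis,Telella),Acroax),(Ceratodon,Dromodon)),Lithoma).
The clade {Acroax, Ceratodon, Dromodon, Telella, Telensis} is supported by Char. 2: its derived state '+' occurs in exactly those taxa and in no other taxon (including the outgroup).

Char. 2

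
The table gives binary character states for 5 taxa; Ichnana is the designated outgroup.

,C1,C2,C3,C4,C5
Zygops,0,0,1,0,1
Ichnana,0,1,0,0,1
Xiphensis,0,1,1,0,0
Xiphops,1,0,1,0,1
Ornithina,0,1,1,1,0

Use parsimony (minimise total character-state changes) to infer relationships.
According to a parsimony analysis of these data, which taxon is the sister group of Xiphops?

Zygops

Character polarity is set by the outgroup: the derived state is whichever differs from the outgroup's state, so for C2, C5 the derived state is '0', and for the remaining characters it is '1'.
C1 (derived state '1') is unique to Xiphops (autapomorphy; uninformative for grouping).
C2: derived state '0' in Xiphops and Zygops only — synapomorphy for {Xiphops, Zygops}.
All ingroup taxa share the derived state '1' for C3; it defines the ingroup but does not resolve relationships within it.
C4: derived state '1' in Ornithina only — an autapomorphy, so it tells us nothing about relationships among taxa.
C5 (derived state '0') is shared by Ornithina and Xiphensis — a synapomorphy uniting that clade.
Most parsimonious ingroup topology: ((Ornithina,Xiphensis),(Xiphops,Zygops)).
Xiphops and Zygops form a cherry on this tree, so they are sister taxa.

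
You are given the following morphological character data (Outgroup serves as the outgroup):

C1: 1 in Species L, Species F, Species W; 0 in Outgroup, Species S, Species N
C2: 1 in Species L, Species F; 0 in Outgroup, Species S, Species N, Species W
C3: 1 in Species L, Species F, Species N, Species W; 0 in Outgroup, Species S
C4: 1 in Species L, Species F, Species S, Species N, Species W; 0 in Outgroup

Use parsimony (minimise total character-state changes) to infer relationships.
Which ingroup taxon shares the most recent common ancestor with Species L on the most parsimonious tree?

Species F

The outgroup has state '0' for every character, so '1' is the derived state throughout.
C1: derived state '1' in Species F, Species L, and Species W only — synapomorphy for {Species F, Species L, Species W}.
C2 (derived state '1') is shared by Species F and Species L — a synapomorphy uniting that clade.
C3 (derived state '1') is shared by Species F, Species L, Species N, and Species W — a synapomorphy uniting that clade.
C4 (derived state '1') is shared by all ingroup taxa — unites the whole ingroup.
Most parsimonious ingroup topology: ((((Species L,Species F),Species W),Species N),Species S).
Species L and Species F form a cherry on this tree, so they are sister taxa.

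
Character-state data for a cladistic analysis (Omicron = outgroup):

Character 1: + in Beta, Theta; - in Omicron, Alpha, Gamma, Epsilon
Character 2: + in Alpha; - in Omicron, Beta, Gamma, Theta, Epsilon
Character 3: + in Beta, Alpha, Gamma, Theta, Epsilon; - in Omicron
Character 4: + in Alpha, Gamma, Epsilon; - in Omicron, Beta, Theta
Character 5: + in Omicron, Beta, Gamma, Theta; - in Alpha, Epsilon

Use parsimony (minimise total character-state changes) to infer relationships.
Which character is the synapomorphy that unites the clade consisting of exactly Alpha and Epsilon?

Character polarity is set by the outgroup: the derived state is whichever differs from the outgroup's state, so for Character 5 the derived state is '-', and for the remaining characters it is '+'.
Only Beta and Theta show the derived state '+' for Character 1, supporting them as a clade.
Character 2: derived state '+' in Alpha only — an autapomorphy, so it tells us nothing about relationships among taxa.
All ingroup taxa share the derived state '+' for Character 3; it defines the ingroup but does not resolve relationships within it.
Only Alpha, Epsilon, and Gamma show the derived state '+' for Character 4, supporting them as a clade.
Only Alpha and Epsilon show the derived state '-' for Character 5, supporting them as a clade.
Most parsimonious ingroup topology: ((Beta,Theta),((Alpha,Epsilon),Gamma)).
The clade {Alpha, Epsilon} is supported by Character 5: its derived state '-' occurs in exactly those taxa and in no other taxon (including the outgroup).

Character 5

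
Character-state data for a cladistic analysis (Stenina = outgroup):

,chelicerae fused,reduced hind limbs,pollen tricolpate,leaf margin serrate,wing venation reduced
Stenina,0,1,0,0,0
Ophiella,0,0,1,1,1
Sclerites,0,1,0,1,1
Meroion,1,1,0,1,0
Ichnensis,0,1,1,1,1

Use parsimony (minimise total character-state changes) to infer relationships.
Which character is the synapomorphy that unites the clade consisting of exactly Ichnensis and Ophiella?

pollen tricolpate

Character polarity is set by the outgroup: the derived state is whichever differs from the outgroup's state, so for reduced hind limbs the derived state is '0', and for the remaining characters it is '1'.
chelicerae fused (derived state '1') is unique to Meroion (autapomorphy; uninformative for grouping).
reduced hind limbs (derived state '0') is unique to Ophiella (autapomorphy; uninformative for grouping).
pollen tricolpate (derived state '1') is shared by Ichnensis and Ophiella — a synapomorphy uniting that clade.
All ingroup taxa share the derived state '1' for leaf margin serrate; it defines the ingroup but does not resolve relationships within it.
wing venation reduced (derived state '1') is shared by Ichnensis, Ophiella, and Sclerites — a synapomorphy uniting that clade.
Most parsimonious ingroup topology: (((Ophiella,Ichnensis),Sclerites),Meroion).
The clade {Ichnensis, Ophiella} is supported by pollen tricolpate: its derived state '1' occurs in exactly those taxa and in no other taxon (including the outgroup).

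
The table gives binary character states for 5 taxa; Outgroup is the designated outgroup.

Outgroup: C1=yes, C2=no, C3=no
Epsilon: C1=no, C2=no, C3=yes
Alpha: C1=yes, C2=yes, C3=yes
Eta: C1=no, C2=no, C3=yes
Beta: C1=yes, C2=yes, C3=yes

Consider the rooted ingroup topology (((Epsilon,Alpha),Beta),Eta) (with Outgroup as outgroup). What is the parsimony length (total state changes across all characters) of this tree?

5

Map each character onto (((Epsilon,Alpha),Beta),Eta) (rooted by Outgroup) and count the minimum state changes it requires (Fitch parsimony):
C1: 2; C2: 2; C3: 1.
Total tree length = 5.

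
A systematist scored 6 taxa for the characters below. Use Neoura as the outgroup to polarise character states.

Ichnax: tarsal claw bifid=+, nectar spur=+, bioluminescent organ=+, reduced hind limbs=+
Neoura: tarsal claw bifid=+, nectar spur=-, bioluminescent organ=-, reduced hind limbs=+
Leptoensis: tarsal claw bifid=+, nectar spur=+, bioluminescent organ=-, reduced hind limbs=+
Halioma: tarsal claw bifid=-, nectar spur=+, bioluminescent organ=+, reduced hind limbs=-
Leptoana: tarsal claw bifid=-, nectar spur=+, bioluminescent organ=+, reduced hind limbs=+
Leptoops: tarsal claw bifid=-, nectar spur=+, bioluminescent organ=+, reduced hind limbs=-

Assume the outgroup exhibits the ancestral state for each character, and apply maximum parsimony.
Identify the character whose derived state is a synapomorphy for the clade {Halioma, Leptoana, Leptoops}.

Character polarity is set by the outgroup: the derived state is whichever differs from the outgroup's state, so for tarsal claw bifid, reduced hind limbs the derived state is '-', and for the remaining characters it is '+'.
tarsal claw bifid (derived state '-') is shared by Halioma, Leptoana, and Leptoops — a synapomorphy uniting that clade.
nectar spur (derived state '+') is shared by all ingroup taxa — unites the whole ingroup.
Only Halioma, Ichnax, Leptoana, and Leptoops show the derived state '+' for bioluminescent organ, supporting them as a clade.
reduced hind limbs (derived state '-') is shared by Halioma and Leptoops — a synapomorphy uniting that clade.
Most parsimonious ingroup topology: ((((Leptoops,Halioma),Leptoana),Ichnax),Leptoensis).
The clade {Halioma, Leptoana, Leptoops} is supported by tarsal claw bifid: its derived state '-' occurs in exactly those taxa and in no other taxon (including the outgroup).

tarsal claw bifid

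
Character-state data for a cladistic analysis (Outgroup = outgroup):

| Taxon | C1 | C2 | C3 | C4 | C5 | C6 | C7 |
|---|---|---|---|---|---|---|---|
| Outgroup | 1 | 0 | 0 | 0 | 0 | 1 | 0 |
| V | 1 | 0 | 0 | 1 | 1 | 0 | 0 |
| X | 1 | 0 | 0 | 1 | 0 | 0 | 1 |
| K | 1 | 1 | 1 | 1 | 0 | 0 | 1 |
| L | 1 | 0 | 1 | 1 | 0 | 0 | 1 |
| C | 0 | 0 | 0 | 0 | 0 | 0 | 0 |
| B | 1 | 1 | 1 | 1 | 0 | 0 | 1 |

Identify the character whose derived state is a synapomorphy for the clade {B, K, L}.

Character polarity is set by the outgroup: the derived state is whichever differs from the outgroup's state, so for C1, C6 the derived state is '0', and for the remaining characters it is '1'.
C1: derived state '0' in C only — an autapomorphy, so it tells us nothing about relationships among taxa.
Only B and K show the derived state '1' for C2, supporting them as a clade.
C3 (derived state '1') is shared by B, K, and L — a synapomorphy uniting that clade.
C4: derived state '1' in B, K, L, V, and X only — synapomorphy for {B, K, L, V, X}.
C5 (derived state '1') is unique to V (autapomorphy; uninformative for grouping).
C6 (derived state '0') is shared by all ingroup taxa — unites the whole ingroup.
C7: derived state '1' in B, K, L, and X only — synapomorphy for {B, K, L, X}.
Most parsimonious ingroup topology: ((V,(X,((K,B),L))),C).
The clade {B, K, L} is supported by C3: its derived state '1' occurs in exactly those taxa and in no other taxon (including the outgroup).

C3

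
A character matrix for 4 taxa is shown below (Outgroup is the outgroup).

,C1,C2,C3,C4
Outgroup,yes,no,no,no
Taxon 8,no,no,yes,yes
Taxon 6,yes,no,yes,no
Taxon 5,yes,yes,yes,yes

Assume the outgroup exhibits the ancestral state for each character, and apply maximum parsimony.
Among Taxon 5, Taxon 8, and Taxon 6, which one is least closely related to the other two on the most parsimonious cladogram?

Character polarity is set by the outgroup: the derived state is whichever differs from the outgroup's state, so for C1 the derived state is 'no', and for the remaining characters it is 'yes'.
C1 (derived state 'no') is unique to Taxon 8 (autapomorphy; uninformative for grouping).
C2: derived state 'yes' in Taxon 5 only — an autapomorphy, so it tells us nothing about relationships among taxa.
C3 (derived state 'yes') is shared by all ingroup taxa — unites the whole ingroup.
Only Taxon 5 and Taxon 8 show the derived state 'yes' for C4, supporting them as a clade.
Most parsimonious ingroup topology: ((Taxon 8,Taxon 5),Taxon 6).
Taxon 5 and Taxon 8 share a more recent common ancestor with each other than either does with Taxon 6, so Taxon 6 is the least closely related of the three.

Taxon 6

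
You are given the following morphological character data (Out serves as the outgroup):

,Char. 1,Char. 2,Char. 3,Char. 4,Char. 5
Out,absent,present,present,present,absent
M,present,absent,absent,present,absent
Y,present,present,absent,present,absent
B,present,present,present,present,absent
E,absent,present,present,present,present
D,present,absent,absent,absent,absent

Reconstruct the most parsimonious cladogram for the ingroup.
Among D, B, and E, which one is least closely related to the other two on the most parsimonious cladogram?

E

Character polarity is set by the outgroup: the derived state is whichever differs from the outgroup's state, so for Char. 2, Char. 3, Char. 4 the derived state is 'absent', and for the remaining characters it is 'present'.
Char. 1 (derived state 'present') is shared by B, D, M, and Y — a synapomorphy uniting that clade.
Char. 2 (derived state 'absent') is shared by D and M — a synapomorphy uniting that clade.
Only D, M, and Y show the derived state 'absent' for Char. 3, supporting them as a clade.
Char. 4 (derived state 'absent') is unique to D (autapomorphy; uninformative for grouping).
Char. 5: derived state 'present' in E only — an autapomorphy, so it tells us nothing about relationships among taxa.
Most parsimonious ingroup topology: ((((M,D),Y),B),E).
D and B share a more recent common ancestor with each other than either does with E, so E is the least closely related of the three.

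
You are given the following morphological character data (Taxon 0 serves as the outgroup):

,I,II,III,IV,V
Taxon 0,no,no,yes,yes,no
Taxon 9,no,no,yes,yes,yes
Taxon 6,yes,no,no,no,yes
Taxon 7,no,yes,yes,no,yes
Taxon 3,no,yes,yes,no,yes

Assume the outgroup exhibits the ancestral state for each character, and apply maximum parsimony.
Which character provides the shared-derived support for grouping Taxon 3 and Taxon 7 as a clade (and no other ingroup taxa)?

II

Character polarity is set by the outgroup: the derived state is whichever differs from the outgroup's state, so for III, IV the derived state is 'no', and for the remaining characters it is 'yes'.
I (derived state 'yes') is unique to Taxon 6 (autapomorphy; uninformative for grouping).
II (derived state 'yes') is shared by Taxon 3 and Taxon 7 — a synapomorphy uniting that clade.
III: derived state 'no' in Taxon 6 only — an autapomorphy, so it tells us nothing about relationships among taxa.
Only Taxon 3, Taxon 6, and Taxon 7 show the derived state 'no' for IV, supporting them as a clade.
V (derived state 'yes') is shared by all ingroup taxa — unites the whole ingroup.
Most parsimonious ingroup topology: (Taxon 9,(Taxon 6,(Taxon 7,Taxon 3))).
The clade {Taxon 3, Taxon 7} is supported by II: its derived state 'yes' occurs in exactly those taxa and in no other taxon (including the outgroup).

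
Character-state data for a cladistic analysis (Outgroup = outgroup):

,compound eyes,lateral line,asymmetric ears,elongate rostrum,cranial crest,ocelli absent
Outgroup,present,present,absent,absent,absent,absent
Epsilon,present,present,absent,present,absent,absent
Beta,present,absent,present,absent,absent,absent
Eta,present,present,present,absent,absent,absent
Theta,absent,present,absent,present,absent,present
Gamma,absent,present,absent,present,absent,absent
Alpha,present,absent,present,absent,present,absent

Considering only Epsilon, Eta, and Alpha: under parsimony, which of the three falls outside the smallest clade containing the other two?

Character polarity is set by the outgroup: the derived state is whichever differs from the outgroup's state, so for compound eyes, lateral line the derived state is 'absent', and for the remaining characters it is 'present'.
Only Gamma and Theta show the derived state 'absent' for compound eyes, supporting them as a clade.
Only Alpha and Beta show the derived state 'absent' for lateral line, supporting them as a clade.
Only Alpha, Beta, and Eta show the derived state 'present' for asymmetric ears, supporting them as a clade.
elongate rostrum: derived state 'present' in Epsilon, Gamma, and Theta only — synapomorphy for {Epsilon, Gamma, Theta}.
cranial crest (derived state 'present') is unique to Alpha (autapomorphy; uninformative for grouping).
ocelli absent: derived state 'present' in Theta only — an autapomorphy, so it tells us nothing about relationships among taxa.
Most parsimonious ingroup topology: ((Epsilon,(Theta,Gamma)),((Beta,Alpha),Eta)).
Eta and Alpha share a more recent common ancestor with each other than either does with Epsilon, so Epsilon is the least closely related of the three.

Epsilon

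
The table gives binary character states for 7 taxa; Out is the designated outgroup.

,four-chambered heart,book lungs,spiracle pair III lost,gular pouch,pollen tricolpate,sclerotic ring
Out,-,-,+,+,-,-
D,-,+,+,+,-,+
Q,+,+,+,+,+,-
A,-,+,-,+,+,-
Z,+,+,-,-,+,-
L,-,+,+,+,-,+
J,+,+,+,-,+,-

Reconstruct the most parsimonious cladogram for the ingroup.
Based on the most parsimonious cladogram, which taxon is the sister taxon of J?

Character polarity is set by the outgroup: the derived state is whichever differs from the outgroup's state, so for spiracle pair III lost, gular pouch the derived state is '-', and for the remaining characters it is '+'.
Only J, Q, and Z show the derived state '+' for four-chambered heart, supporting them as a clade.
All ingroup taxa share the derived state '+' for book lungs; it defines the ingroup but does not resolve relationships within it.
spiracle pair III lost (state '-') occurs in A and Z but conflicts with the nesting implied by the other characters — most parsimoniously interpreted as homoplasy.
Only J and Z show the derived state '-' for gular pouch, supporting them as a clade.
Only A, J, Q, and Z show the derived state '+' for pollen tricolpate, supporting them as a clade.
sclerotic ring: derived state '+' in D and L only — synapomorphy for {D, L}.
Most parsimonious ingroup topology: ((D,L),((Q,(Z,J)),A)).
J and Z form a cherry on this tree, so they are sister taxa.

Z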